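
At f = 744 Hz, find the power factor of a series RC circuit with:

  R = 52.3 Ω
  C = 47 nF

Step 1 — Angular frequency: ω = 2π·f = 2π·744 = 4675 rad/s.
Step 2 — Component impedances:
  R: Z = R = 52.3 Ω
  C: Z = 1/(jωC) = -j/(ω·C) = 0 - j4551 Ω
Step 3 — Series combination: Z_total = R + C = 52.3 - j4551 Ω = 4552∠-89.3° Ω.
Step 4 — Power factor: PF = cos(φ) = Re(Z)/|Z| = 52.3/4552 = 0.01149.
Step 5 — Type: Im(Z) = -4551 ⇒ leading (phase φ = -89.3°).

PF = 0.01149 (leading, φ = -89.3°)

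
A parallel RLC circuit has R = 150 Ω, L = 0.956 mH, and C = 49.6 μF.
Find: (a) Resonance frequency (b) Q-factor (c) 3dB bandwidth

Step 1 — Resonance: ω₀ = 1/√(LC) = 1/√(0.000956·4.96e-05) = 4592 rad/s.
Step 2 — f₀ = ω₀/(2π) = 730.9 Hz.
Step 3 — Parallel Q: Q = R/(ω₀L) = 150/(4592·0.000956) = 34.17.
Step 4 — Bandwidth: Δω = ω₀/Q = 134.4 rad/s; BW = Δω/(2π) = 21.39 Hz.

(a) f₀ = 730.9 Hz  (b) Q = 34.17  (c) BW = 21.39 Hz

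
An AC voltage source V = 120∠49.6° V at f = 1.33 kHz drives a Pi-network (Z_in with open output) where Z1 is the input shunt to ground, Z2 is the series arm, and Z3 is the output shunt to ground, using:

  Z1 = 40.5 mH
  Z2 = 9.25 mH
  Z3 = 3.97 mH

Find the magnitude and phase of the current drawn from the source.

Step 1 — Angular frequency: ω = 2π·f = 2π·1330 = 8357 rad/s.
Step 2 — Component impedances:
  Z1: Z = jωL = j·8357·0.0405 = 0 + j338.4 Ω
  Z2: Z = jωL = j·8357·0.00925 = 0 + j77.3 Ω
  Z3: Z = jωL = j·8357·0.00397 = 0 + j33.18 Ω
Step 3 — With open output, the series arm Z2 and the output shunt Z3 appear in series to ground: Z2 + Z3 = 0 + j110.5 Ω.
Step 4 — Parallel with input shunt Z1: Z_in = Z1 || (Z2 + Z3) = 0 + j83.29 Ω = 83.29∠90.0° Ω.
Step 5 — Source phasor: V = 120∠49.6° V = 77.77 + j91.38 V.
Step 6 — Ohm's law: I = V / Z_total = (77.77 + j91.38) / (0 + j83.29) = 1.097 - j0.9338 A.
Step 7 — Convert to polar: |I| = 1.441 A, ∠I = -40.4°.

I = 1.441∠-40.4° A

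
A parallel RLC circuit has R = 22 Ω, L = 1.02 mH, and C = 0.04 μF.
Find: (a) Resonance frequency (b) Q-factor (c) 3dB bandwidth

Step 1 — Resonance: ω₀ = 1/√(LC) = 1/√(0.00102·4e-08) = 1.566e+05 rad/s.
Step 2 — f₀ = ω₀/(2π) = 2.492e+04 Hz.
Step 3 — Parallel Q: Q = R/(ω₀L) = 22/(1.566e+05·0.00102) = 0.1378.
Step 4 — Bandwidth: Δω = ω₀/Q = 1.136e+06 rad/s; BW = Δω/(2π) = 1.809e+05 Hz.

(a) f₀ = 2.492e+04 Hz  (b) Q = 0.1378  (c) BW = 1.809e+05 Hz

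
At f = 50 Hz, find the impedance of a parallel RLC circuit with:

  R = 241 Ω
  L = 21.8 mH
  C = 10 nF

Step 1 — Angular frequency: ω = 2π·f = 2π·50 = 314.2 rad/s.
Step 2 — Component impedances:
  R: Z = R = 241 Ω
  L: Z = jωL = j·314.2·0.0218 = 0 + j6.849 Ω
  C: Z = 1/(jωC) = -j/(ω·C) = 0 - j3.183e+05 Ω
Step 3 — Parallel combination: 1/Z_total = 1/R + 1/L + 1/C; Z_total = 0.1945 + j6.843 Ω = 6.846∠88.4° Ω.

Z = 0.1945 + j6.843 Ω = 6.846∠88.4° Ω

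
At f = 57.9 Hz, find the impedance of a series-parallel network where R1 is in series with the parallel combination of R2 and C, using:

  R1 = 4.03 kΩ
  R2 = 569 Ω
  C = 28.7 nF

Step 1 — Angular frequency: ω = 2π·f = 2π·57.9 = 363.8 rad/s.
Step 2 — Component impedances:
  R1: Z = R = 4030 Ω
  R2: Z = R = 569 Ω
  C: Z = 1/(jωC) = -j/(ω·C) = 0 - j9.578e+04 Ω
Step 3 — Parallel branch: R2 || C = 1/(1/R2 + 1/C) = 569 - j3.38 Ω.
Step 4 — Series with R1: Z_total = R1 + (R2 || C) = 4599 - j3.38 Ω = 4599∠-0.0° Ω.

Z = 4599 - j3.38 Ω = 4599∠-0.0° Ω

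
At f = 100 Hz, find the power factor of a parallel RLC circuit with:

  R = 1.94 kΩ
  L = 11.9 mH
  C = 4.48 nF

Step 1 — Angular frequency: ω = 2π·f = 2π·100 = 628.3 rad/s.
Step 2 — Component impedances:
  R: Z = R = 1940 Ω
  L: Z = jωL = j·628.3·0.0119 = 0 + j7.477 Ω
  C: Z = 1/(jωC) = -j/(ω·C) = 0 - j3.553e+05 Ω
Step 3 — Parallel combination: 1/Z_total = 1/R + 1/L + 1/C; Z_total = 0.02882 + j7.477 Ω = 7.477∠89.8° Ω.
Step 4 — Power factor: PF = cos(φ) = Re(Z)/|Z| = 0.02882/7.477 = 0.003854.
Step 5 — Type: Im(Z) = 7.477 ⇒ lagging (phase φ = 89.8°).

PF = 0.003854 (lagging, φ = 89.8°)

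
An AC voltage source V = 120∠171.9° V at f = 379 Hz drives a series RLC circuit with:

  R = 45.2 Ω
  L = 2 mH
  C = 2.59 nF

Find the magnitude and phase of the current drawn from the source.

Step 1 — Angular frequency: ω = 2π·f = 2π·379 = 2381 rad/s.
Step 2 — Component impedances:
  R: Z = R = 45.2 Ω
  L: Z = jωL = j·2381·0.002 = 0 + j4.763 Ω
  C: Z = 1/(jωC) = -j/(ω·C) = 0 - j1.621e+05 Ω
Step 3 — Series combination: Z_total = R + L + C = 45.2 - j1.621e+05 Ω = 1.621e+05∠-90.0° Ω.
Step 4 — Source phasor: V = 120∠171.9° V = -118.8 + j16.91 V.
Step 5 — Ohm's law: I = V / Z_total = (-118.8 + j16.91) / (45.2 - j1.621e+05) = -0.0001045 - j0.0007327 A.
Step 6 — Convert to polar: |I| = 0.0007401 A, ∠I = -98.1°.

I = 0.0007401∠-98.1° A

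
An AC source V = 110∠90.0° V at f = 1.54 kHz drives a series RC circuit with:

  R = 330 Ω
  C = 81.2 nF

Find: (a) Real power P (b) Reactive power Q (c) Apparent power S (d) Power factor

Step 1 — Angular frequency: ω = 2π·f = 2π·1540 = 9676 rad/s.
Step 2 — Component impedances:
  R: Z = R = 330 Ω
  C: Z = 1/(jωC) = -j/(ω·C) = 0 - j1273 Ω
Step 3 — Series combination: Z_total = R + C = 330 - j1273 Ω = 1315∠-75.5° Ω.
Step 4 — Source phasor: V = 110∠90.0° V = 0 + j110 V.
Step 5 — Current: I = V / Z = -0.08098 + j0.021 A = 0.08366∠165.5° A.
Step 6 — Complex power: S = V·I* = 2.31 - j8.908 VA.
Step 7 — Real power: P = Re(S) = 2.31 W.
Step 8 — Reactive power: Q = Im(S) = -8.908 VAR.
Step 9 — Apparent power: |S| = 9.203 VA.
Step 10 — Power factor: PF = P/|S| = 0.251 (leading).

(a) P = 2.31 W  (b) Q = -8.908 VAR  (c) S = 9.203 VA  (d) PF = 0.251 (leading)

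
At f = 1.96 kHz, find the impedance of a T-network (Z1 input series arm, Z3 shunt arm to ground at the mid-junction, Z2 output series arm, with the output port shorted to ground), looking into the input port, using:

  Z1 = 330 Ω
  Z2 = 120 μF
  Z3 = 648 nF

Step 1 — Angular frequency: ω = 2π·f = 2π·1960 = 1.232e+04 rad/s.
Step 2 — Component impedances:
  Z1: Z = R = 330 Ω
  Z2: Z = 1/(jωC) = -j/(ω·C) = 0 - j0.6767 Ω
  Z3: Z = 1/(jωC) = -j/(ω·C) = 0 - j125.3 Ω
Step 3 — With the output port shorted to ground, the output series arm Z2 runs from the junction to ground; the shunt arm Z3 also runs from the junction to ground. They appear in parallel: Z3 || Z2 = 0 - j0.673 Ω.
Step 4 — Series with input arm Z1: Z_in = Z1 + (Z3 || Z2) = 330 - j0.673 Ω = 330∠-0.1° Ω.

Z = 330 - j0.673 Ω = 330∠-0.1° Ω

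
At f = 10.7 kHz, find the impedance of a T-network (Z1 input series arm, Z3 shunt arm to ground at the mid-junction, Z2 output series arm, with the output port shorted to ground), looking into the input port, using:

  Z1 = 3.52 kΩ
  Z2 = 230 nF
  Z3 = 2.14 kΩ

Step 1 — Angular frequency: ω = 2π·f = 2π·1.07e+04 = 6.723e+04 rad/s.
Step 2 — Component impedances:
  Z1: Z = R = 3520 Ω
  Z2: Z = 1/(jωC) = -j/(ω·C) = 0 - j64.67 Ω
  Z3: Z = R = 2140 Ω
Step 3 — With the output port shorted to ground, the output series arm Z2 runs from the junction to ground; the shunt arm Z3 also runs from the junction to ground. They appear in parallel: Z3 || Z2 = 1.953 - j64.61 Ω.
Step 4 — Series with input arm Z1: Z_in = Z1 + (Z3 || Z2) = 3522 - j64.61 Ω = 3523∠-1.1° Ω.

Z = 3522 - j64.61 Ω = 3523∠-1.1° Ω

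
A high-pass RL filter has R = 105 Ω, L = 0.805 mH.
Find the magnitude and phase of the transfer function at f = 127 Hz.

Step 1 — Angular frequency: ω = 2π·127 = 798 rad/s.
Step 2 — Transfer function: H(jω) = jωL/(R + jωL).
Step 3 — Numerator jωL = j·0.6424; denominator R + jωL = 105 + j0.6424.
Step 4 — H = 3.743e-05 + j0.006117.
Step 5 — Magnitude: |H| = 0.006118 (-44.3 dB); phase: φ = 89.6°.

|H| = 0.006118 (-44.3 dB), φ = 89.6°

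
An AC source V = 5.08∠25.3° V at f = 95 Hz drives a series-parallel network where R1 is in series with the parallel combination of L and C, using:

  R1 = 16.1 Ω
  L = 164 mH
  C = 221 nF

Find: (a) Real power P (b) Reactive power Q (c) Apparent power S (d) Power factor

Step 1 — Angular frequency: ω = 2π·f = 2π·95 = 596.9 rad/s.
Step 2 — Component impedances:
  R1: Z = R = 16.1 Ω
  L: Z = jωL = j·596.9·0.164 = 0 + j97.89 Ω
  C: Z = 1/(jωC) = -j/(ω·C) = 0 - j7581 Ω
Step 3 — Parallel branch: L || C = 1/(1/L + 1/C) = 0 + j99.17 Ω.
Step 4 — Series with R1: Z_total = R1 + (L || C) = 16.1 + j99.17 Ω = 100.5∠80.8° Ω.
Step 5 — Source phasor: V = 5.08∠25.3° V = 4.593 + j2.171 V.
Step 6 — Current: I = V / Z = 0.02865 - j0.04166 A = 0.05056∠-55.5° A.
Step 7 — Complex power: S = V·I* = 0.04116 + j0.2535 VA.
Step 8 — Real power: P = Re(S) = 0.04116 W.
Step 9 — Reactive power: Q = Im(S) = 0.2535 VAR.
Step 10 — Apparent power: |S| = 0.2569 VA.
Step 11 — Power factor: PF = P/|S| = 0.1602 (lagging).

(a) P = 0.04116 W  (b) Q = 0.2535 VAR  (c) S = 0.2569 VA  (d) PF = 0.1602 (lagging)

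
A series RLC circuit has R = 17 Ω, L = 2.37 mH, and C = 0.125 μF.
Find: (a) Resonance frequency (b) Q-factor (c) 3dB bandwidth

Step 1 — Resonance condition Im(Z)=0 gives ω₀ = 1/√(LC).
Step 2 — ω₀ = 1/√(0.00237·1.25e-07) = 5.81e+04 rad/s.
Step 3 — f₀ = ω₀/(2π) = 9247 Hz.
Step 4 — Series Q: Q = ω₀L/R = 5.81e+04·0.00237/17 = 8.1.
Step 5 — 3dB bandwidth: Δω = ω₀/Q = 7173 rad/s; BW = Δω/(2π) = 1142 Hz.

(a) f₀ = 9247 Hz  (b) Q = 8.1  (c) BW = 1142 Hz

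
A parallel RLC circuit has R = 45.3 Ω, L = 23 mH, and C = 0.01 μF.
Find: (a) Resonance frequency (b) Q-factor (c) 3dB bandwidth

Step 1 — Resonance: ω₀ = 1/√(LC) = 1/√(0.023·1e-08) = 6.594e+04 rad/s.
Step 2 — f₀ = ω₀/(2π) = 1.049e+04 Hz.
Step 3 — Parallel Q: Q = R/(ω₀L) = 45.3/(6.594e+04·0.023) = 0.02987.
Step 4 — Bandwidth: Δω = ω₀/Q = 2.208e+06 rad/s; BW = Δω/(2π) = 3.513e+05 Hz.

(a) f₀ = 1.049e+04 Hz  (b) Q = 0.02987  (c) BW = 3.513e+05 Hz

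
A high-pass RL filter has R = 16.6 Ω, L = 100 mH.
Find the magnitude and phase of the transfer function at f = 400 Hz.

Step 1 — Angular frequency: ω = 2π·400 = 2513 rad/s.
Step 2 — Transfer function: H(jω) = jωL/(R + jωL).
Step 3 — Numerator jωL = j·251.3; denominator R + jωL = 16.6 + j251.3.
Step 4 — H = 0.9957 + j0.06576.
Step 5 — Magnitude: |H| = 0.9978 (-0.0 dB); phase: φ = 3.8°.

|H| = 0.9978 (-0.0 dB), φ = 3.8°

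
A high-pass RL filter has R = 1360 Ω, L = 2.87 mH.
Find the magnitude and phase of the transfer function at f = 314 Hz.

Step 1 — Angular frequency: ω = 2π·314 = 1973 rad/s.
Step 2 — Transfer function: H(jω) = jωL/(R + jωL).
Step 3 — Numerator jωL = j·5.662; denominator R + jωL = 1360 + j5.662.
Step 4 — H = 1.733e-05 + j0.004163.
Step 5 — Magnitude: |H| = 0.004163 (-47.6 dB); phase: φ = 89.8°.

|H| = 0.004163 (-47.6 dB), φ = 89.8°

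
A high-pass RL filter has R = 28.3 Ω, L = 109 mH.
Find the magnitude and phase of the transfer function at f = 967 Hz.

Step 1 — Angular frequency: ω = 2π·967 = 6076 rad/s.
Step 2 — Transfer function: H(jω) = jωL/(R + jωL).
Step 3 — Numerator jωL = j·662.3; denominator R + jωL = 28.3 + j662.3.
Step 4 — H = 0.9982 + j0.04265.
Step 5 — Magnitude: |H| = 0.9991 (-0.0 dB); phase: φ = 2.4°.

|H| = 0.9991 (-0.0 dB), φ = 2.4°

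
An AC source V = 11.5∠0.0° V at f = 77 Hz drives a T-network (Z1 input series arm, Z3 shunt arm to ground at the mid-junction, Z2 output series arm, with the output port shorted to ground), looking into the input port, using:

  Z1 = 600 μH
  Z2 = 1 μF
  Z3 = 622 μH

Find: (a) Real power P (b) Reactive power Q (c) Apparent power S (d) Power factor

Step 1 — Angular frequency: ω = 2π·f = 2π·77 = 483.8 rad/s.
Step 2 — Component impedances:
  Z1: Z = jωL = j·483.8·0.0006 = 0 + j0.2903 Ω
  Z2: Z = 1/(jωC) = -j/(ω·C) = 0 - j2067 Ω
  Z3: Z = jωL = j·483.8·0.000622 = 0 + j0.3009 Ω
Step 3 — With the output port shorted to ground, the output series arm Z2 runs from the junction to ground; the shunt arm Z3 also runs from the junction to ground. They appear in parallel: Z3 || Z2 = 0 + j0.301 Ω.
Step 4 — Series with input arm Z1: Z_in = Z1 + (Z3 || Z2) = 0 + j0.5913 Ω = 0.5913∠90.0° Ω.
Step 5 — Source phasor: V = 11.5∠0.0° V = 11.5 V.
Step 6 — Current: I = V / Z = 0 - j19.45 A = 19.45∠-90.0° A.
Step 7 — Complex power: S = V·I* = 0 + j223.7 VA.
Step 8 — Real power: P = Re(S) = 0 W.
Step 9 — Reactive power: Q = Im(S) = 223.7 VAR.
Step 10 — Apparent power: |S| = 223.7 VA.
Step 11 — Power factor: PF = P/|S| = 0 (lagging).

(a) P = 0 W  (b) Q = 223.7 VAR  (c) S = 223.7 VA  (d) PF = 0 (lagging)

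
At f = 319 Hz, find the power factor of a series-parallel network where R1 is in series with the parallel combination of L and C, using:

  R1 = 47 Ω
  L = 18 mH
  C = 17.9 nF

Step 1 — Angular frequency: ω = 2π·f = 2π·319 = 2004 rad/s.
Step 2 — Component impedances:
  R1: Z = R = 47 Ω
  L: Z = jωL = j·2004·0.018 = 0 + j36.08 Ω
  C: Z = 1/(jωC) = -j/(ω·C) = 0 - j2.787e+04 Ω
Step 3 — Parallel branch: L || C = 1/(1/L + 1/C) = 0 + j36.12 Ω.
Step 4 — Series with R1: Z_total = R1 + (L || C) = 47 + j36.12 Ω = 59.28∠37.5° Ω.
Step 5 — Power factor: PF = cos(φ) = Re(Z)/|Z| = 47/59.279 = 0.7929.
Step 6 — Type: Im(Z) = 36.12 ⇒ lagging (phase φ = 37.5°).

PF = 0.7929 (lagging, φ = 37.5°)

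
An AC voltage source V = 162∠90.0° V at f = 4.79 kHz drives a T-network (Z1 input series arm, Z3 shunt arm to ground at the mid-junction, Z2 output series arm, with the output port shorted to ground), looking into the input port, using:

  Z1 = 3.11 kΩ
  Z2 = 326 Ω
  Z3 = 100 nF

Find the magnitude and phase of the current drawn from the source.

Step 1 — Angular frequency: ω = 2π·f = 2π·4790 = 3.01e+04 rad/s.
Step 2 — Component impedances:
  Z1: Z = R = 3110 Ω
  Z2: Z = R = 326 Ω
  Z3: Z = 1/(jωC) = -j/(ω·C) = 0 - j332.3 Ω
Step 3 — With the output port shorted to ground, the output series arm Z2 runs from the junction to ground; the shunt arm Z3 also runs from the junction to ground. They appear in parallel: Z3 || Z2 = 166.1 - j163 Ω.
Step 4 — Series with input arm Z1: Z_in = Z1 + (Z3 || Z2) = 3276 - j163 Ω = 3280∠-2.8° Ω.
Step 5 — Source phasor: V = 162∠90.0° V = 0 + j162 V.
Step 6 — Ohm's law: I = V / Z_total = (0 + j162) / (3276 - j163) = -0.002454 + j0.04933 A.
Step 7 — Convert to polar: |I| = 0.04939 A, ∠I = 92.8°.

I = 0.04939∠92.8° A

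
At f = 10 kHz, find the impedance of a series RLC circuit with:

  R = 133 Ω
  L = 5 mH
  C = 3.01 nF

Step 1 — Angular frequency: ω = 2π·f = 2π·1e+04 = 6.283e+04 rad/s.
Step 2 — Component impedances:
  R: Z = R = 133 Ω
  L: Z = jωL = j·6.283e+04·0.005 = 0 + j314.2 Ω
  C: Z = 1/(jωC) = -j/(ω·C) = 0 - j5288 Ω
Step 3 — Series combination: Z_total = R + L + C = 133 - j4973 Ω = 4975∠-88.5° Ω.

Z = 133 - j4973 Ω = 4975∠-88.5° Ω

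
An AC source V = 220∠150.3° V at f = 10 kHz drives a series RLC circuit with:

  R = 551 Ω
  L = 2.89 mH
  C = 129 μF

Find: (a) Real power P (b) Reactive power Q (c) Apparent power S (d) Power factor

Step 1 — Angular frequency: ω = 2π·f = 2π·1e+04 = 6.283e+04 rad/s.
Step 2 — Component impedances:
  R: Z = R = 551 Ω
  L: Z = jωL = j·6.283e+04·0.00289 = 0 + j181.6 Ω
  C: Z = 1/(jωC) = -j/(ω·C) = 0 - j0.1234 Ω
Step 3 — Series combination: Z_total = R + L + C = 551 + j181.5 Ω = 580.1∠18.2° Ω.
Step 4 — Source phasor: V = 220∠150.3° V = -191.1 + j109 V.
Step 5 — Current: I = V / Z = -0.2541 + j0.2815 A = 0.3792∠132.1° A.
Step 6 — Complex power: S = V·I* = 79.25 + j26.1 VA.
Step 7 — Real power: P = Re(S) = 79.25 W.
Step 8 — Reactive power: Q = Im(S) = 26.1 VAR.
Step 9 — Apparent power: |S| = 83.43 VA.
Step 10 — Power factor: PF = P/|S| = 0.9498 (lagging).

(a) P = 79.25 W  (b) Q = 26.1 VAR  (c) S = 83.43 VA  (d) PF = 0.9498 (lagging)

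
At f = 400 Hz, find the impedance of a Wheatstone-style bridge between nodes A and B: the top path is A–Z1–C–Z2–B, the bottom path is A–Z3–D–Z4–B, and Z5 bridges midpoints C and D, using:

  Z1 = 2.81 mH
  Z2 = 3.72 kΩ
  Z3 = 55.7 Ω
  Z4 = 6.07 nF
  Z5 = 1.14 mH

Step 1 — Angular frequency: ω = 2π·f = 2π·400 = 2513 rad/s.
Step 2 — Component impedances:
  Z1: Z = jωL = j·2513·0.00281 = 0 + j7.062 Ω
  Z2: Z = R = 3720 Ω
  Z3: Z = R = 55.7 Ω
  Z4: Z = 1/(jωC) = -j/(ω·C) = 0 - j6.555e+04 Ω
  Z5: Z = jωL = j·2513·0.00114 = 0 + j2.865 Ω
Step 3 — Bridge requires nodal analysis (the Z5 bridge couples midpoints C and D, so the two paths cannot be reduced to a simple series/parallel combination). Setting node B to ground and injecting 1 A at node A, the 3-node admittance system at A, C, D solves to V_A = Z_AB = 3709 - j203.5 Ω = 3715∠-3.1° Ω.

Z = 3709 - j203.5 Ω = 3715∠-3.1° Ω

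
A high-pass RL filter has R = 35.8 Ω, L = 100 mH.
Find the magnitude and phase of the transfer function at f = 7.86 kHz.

Step 1 — Angular frequency: ω = 2π·7860 = 4.939e+04 rad/s.
Step 2 — Transfer function: H(jω) = jωL/(R + jωL).
Step 3 — Numerator jωL = j·4939; denominator R + jωL = 35.8 + j4939.
Step 4 — H = 0.9999 + j0.007249.
Step 5 — Magnitude: |H| = 1 (-0.0 dB); phase: φ = 0.4°.

|H| = 1 (-0.0 dB), φ = 0.4°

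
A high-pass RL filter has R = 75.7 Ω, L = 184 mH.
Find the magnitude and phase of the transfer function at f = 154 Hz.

Step 1 — Angular frequency: ω = 2π·154 = 967.6 rad/s.
Step 2 — Transfer function: H(jω) = jωL/(R + jωL).
Step 3 — Numerator jωL = j·178; denominator R + jωL = 75.7 + j178.
Step 4 — H = 0.8469 + j0.3601.
Step 5 — Magnitude: |H| = 0.9203 (-0.7 dB); phase: φ = 23.0°.

|H| = 0.9203 (-0.7 dB), φ = 23.0°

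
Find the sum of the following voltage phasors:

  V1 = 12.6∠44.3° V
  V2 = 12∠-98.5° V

Step 1 — Convert each phasor to rectangular form:
  V1 = 12.6·(cos(44.3°) + j·sin(44.3°)) = 9.018 + j8.8 V
  V2 = 12·(cos(-98.5°) + j·sin(-98.5°)) = -1.774 - j11.87 V
Step 2 — Sum components: V_total = 7.244 - j3.068 V.
Step 3 — Convert to polar: |V_total| = 7.867 V, ∠V_total = -23.0°.

V_total = 7.867∠-23.0° V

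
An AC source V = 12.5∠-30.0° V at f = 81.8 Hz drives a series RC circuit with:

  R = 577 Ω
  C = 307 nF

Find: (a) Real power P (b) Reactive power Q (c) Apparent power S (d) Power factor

Step 1 — Angular frequency: ω = 2π·f = 2π·81.8 = 514 rad/s.
Step 2 — Component impedances:
  R: Z = R = 577 Ω
  C: Z = 1/(jωC) = -j/(ω·C) = 0 - j6338 Ω
Step 3 — Series combination: Z_total = R + C = 577 - j6338 Ω = 6364∠-84.8° Ω.
Step 4 — Source phasor: V = 12.5∠-30.0° V = 10.83 - j6.25 V.
Step 5 — Current: I = V / Z = 0.001132 + j0.001605 A = 0.001964∠54.8° A.
Step 6 — Complex power: S = V·I* = 0.002226 - j0.02445 VA.
Step 7 — Real power: P = Re(S) = 0.002226 W.
Step 8 — Reactive power: Q = Im(S) = -0.02445 VAR.
Step 9 — Apparent power: |S| = 0.02455 VA.
Step 10 — Power factor: PF = P/|S| = 0.09067 (leading).

(a) P = 0.002226 W  (b) Q = -0.02445 VAR  (c) S = 0.02455 VA  (d) PF = 0.09067 (leading)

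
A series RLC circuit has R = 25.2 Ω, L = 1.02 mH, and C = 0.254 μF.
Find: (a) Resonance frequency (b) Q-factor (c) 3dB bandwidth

Step 1 — Resonance: ω₀ = 1/√(LC) = 1/√(0.00102·2.54e-07) = 6.213e+04 rad/s.
Step 2 — f₀ = ω₀/(2π) = 9888 Hz.
Step 3 — Series Q: Q = ω₀L/R = 6.213e+04·0.00102/25.2 = 2.515.
Step 4 — Bandwidth: Δω = ω₀/Q = 2.471e+04 rad/s; BW = Δω/(2π) = 3932 Hz.

(a) f₀ = 9888 Hz  (b) Q = 2.515  (c) BW = 3932 Hz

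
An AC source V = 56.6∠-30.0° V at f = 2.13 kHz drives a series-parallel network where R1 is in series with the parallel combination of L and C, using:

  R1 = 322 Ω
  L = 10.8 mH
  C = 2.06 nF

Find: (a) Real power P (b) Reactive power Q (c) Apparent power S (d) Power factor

Step 1 — Angular frequency: ω = 2π·f = 2π·2130 = 1.338e+04 rad/s.
Step 2 — Component impedances:
  R1: Z = R = 322 Ω
  L: Z = jωL = j·1.338e+04·0.0108 = 0 + j144.5 Ω
  C: Z = 1/(jωC) = -j/(ω·C) = 0 - j3.627e+04 Ω
Step 3 — Parallel branch: L || C = 1/(1/L + 1/C) = 0 + j145.1 Ω.
Step 4 — Series with R1: Z_total = R1 + (L || C) = 322 + j145.1 Ω = 353.2∠24.3° Ω.
Step 5 — Source phasor: V = 56.6∠-30.0° V = 49.02 - j28.3 V.
Step 6 — Current: I = V / Z = 0.09361 - j0.1301 A = 0.1603∠-54.3° A.
Step 7 — Complex power: S = V·I* = 8.269 + j3.727 VA.
Step 8 — Real power: P = Re(S) = 8.269 W.
Step 9 — Reactive power: Q = Im(S) = 3.727 VAR.
Step 10 — Apparent power: |S| = 9.07 VA.
Step 11 — Power factor: PF = P/|S| = 0.9117 (lagging).

(a) P = 8.269 W  (b) Q = 3.727 VAR  (c) S = 9.07 VA  (d) PF = 0.9117 (lagging)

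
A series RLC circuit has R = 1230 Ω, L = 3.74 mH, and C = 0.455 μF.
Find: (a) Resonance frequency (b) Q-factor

Step 1 — Resonance condition Im(Z)=0 gives ω₀ = 1/√(LC).
Step 2 — ω₀ = 1/√(0.00374·4.55e-07) = 2.424e+04 rad/s.
Step 3 — f₀ = ω₀/(2π) = 3858 Hz.
Step 4 — Series Q: Q = ω₀L/R = 2.424e+04·0.00374/1230 = 0.07371.

(a) f₀ = 3858 Hz  (b) Q = 0.07371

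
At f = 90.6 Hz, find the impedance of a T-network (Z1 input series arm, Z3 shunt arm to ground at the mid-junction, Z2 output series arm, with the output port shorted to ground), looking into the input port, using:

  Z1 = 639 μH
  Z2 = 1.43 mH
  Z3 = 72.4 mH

Step 1 — Angular frequency: ω = 2π·f = 2π·90.6 = 569.3 rad/s.
Step 2 — Component impedances:
  Z1: Z = jωL = j·569.3·0.000639 = 0 + j0.3638 Ω
  Z2: Z = jωL = j·569.3·0.00143 = 0 + j0.814 Ω
  Z3: Z = jωL = j·569.3·0.0724 = 0 + j41.21 Ω
Step 3 — With the output port shorted to ground, the output series arm Z2 runs from the junction to ground; the shunt arm Z3 also runs from the junction to ground. They appear in parallel: Z3 || Z2 = 0 + j0.7983 Ω.
Step 4 — Series with input arm Z1: Z_in = Z1 + (Z3 || Z2) = 0 + j1.162 Ω = 1.162∠90.0° Ω.

Z = 0 + j1.162 Ω = 1.162∠90.0° Ω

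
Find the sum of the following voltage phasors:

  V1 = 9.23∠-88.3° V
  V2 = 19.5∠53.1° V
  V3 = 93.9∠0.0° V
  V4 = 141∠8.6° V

Step 1 — Convert each phasor to rectangular form:
  V1 = 9.23·(cos(-88.3°) + j·sin(-88.3°)) = 0.2738 - j9.226 V
  V2 = 19.5·(cos(53.1°) + j·sin(53.1°)) = 11.71 + j15.59 V
  V3 = 93.9·(cos(0.0°) + j·sin(0.0°)) = 93.9 V
  V4 = 141·(cos(8.6°) + j·sin(8.6°)) = 139.4 + j21.08 V
Step 2 — Sum components: V_total = 245.3 + j27.45 V.
Step 3 — Convert to polar: |V_total| = 246.8 V, ∠V_total = 6.4°.

V_total = 246.8∠6.4° V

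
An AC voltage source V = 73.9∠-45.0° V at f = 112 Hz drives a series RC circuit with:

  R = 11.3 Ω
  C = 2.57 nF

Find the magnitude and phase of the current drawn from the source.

Step 1 — Angular frequency: ω = 2π·f = 2π·112 = 703.7 rad/s.
Step 2 — Component impedances:
  R: Z = R = 11.3 Ω
  C: Z = 1/(jωC) = -j/(ω·C) = 0 - j5.529e+05 Ω
Step 3 — Series combination: Z_total = R + C = 11.3 - j5.529e+05 Ω = 5.529e+05∠-90.0° Ω.
Step 4 — Source phasor: V = 73.9∠-45.0° V = 52.26 - j52.26 V.
Step 5 — Ohm's law: I = V / Z_total = (52.26 - j52.26) / (11.3 - j5.529e+05) = 9.451e-05 + j9.45e-05 A.
Step 6 — Convert to polar: |I| = 0.0001337 A, ∠I = 45.0°.

I = 0.0001337∠45.0° A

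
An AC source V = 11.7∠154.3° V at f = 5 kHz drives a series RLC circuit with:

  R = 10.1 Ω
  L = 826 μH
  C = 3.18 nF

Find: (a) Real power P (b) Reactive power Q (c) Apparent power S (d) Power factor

Step 1 — Angular frequency: ω = 2π·f = 2π·5000 = 3.142e+04 rad/s.
Step 2 — Component impedances:
  R: Z = R = 10.1 Ω
  L: Z = jωL = j·3.142e+04·0.000826 = 0 + j25.95 Ω
  C: Z = 1/(jωC) = -j/(ω·C) = 0 - j1.001e+04 Ω
Step 3 — Series combination: Z_total = R + L + C = 10.1 - j9984 Ω = 9984∠-89.9° Ω.
Step 4 — Source phasor: V = 11.7∠154.3° V = -10.54 + j5.074 V.
Step 5 — Current: I = V / Z = -0.0005093 - j0.001055 A = 0.001172∠-115.8° A.
Step 6 — Complex power: S = V·I* = 1.387e-05 - j0.01371 VA.
Step 7 — Real power: P = Re(S) = 1.387e-05 W.
Step 8 — Reactive power: Q = Im(S) = -0.01371 VAR.
Step 9 — Apparent power: |S| = 0.01371 VA.
Step 10 — Power factor: PF = P/|S| = 0.001012 (leading).

(a) P = 1.387e-05 W  (b) Q = -0.01371 VAR  (c) S = 0.01371 VA  (d) PF = 0.001012 (leading)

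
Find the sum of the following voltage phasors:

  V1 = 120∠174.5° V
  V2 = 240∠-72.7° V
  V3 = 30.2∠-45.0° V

Step 1 — Convert each phasor to rectangular form:
  V1 = 120·(cos(174.5°) + j·sin(174.5°)) = -119.4 + j11.5 V
  V2 = 240·(cos(-72.7°) + j·sin(-72.7°)) = 71.37 - j229.1 V
  V3 = 30.2·(cos(-45.0°) + j·sin(-45.0°)) = 21.35 - j21.35 V
Step 2 — Sum components: V_total = -26.72 - j239 V.
Step 3 — Convert to polar: |V_total| = 240.5 V, ∠V_total = -96.4°.

V_total = 240.5∠-96.4° V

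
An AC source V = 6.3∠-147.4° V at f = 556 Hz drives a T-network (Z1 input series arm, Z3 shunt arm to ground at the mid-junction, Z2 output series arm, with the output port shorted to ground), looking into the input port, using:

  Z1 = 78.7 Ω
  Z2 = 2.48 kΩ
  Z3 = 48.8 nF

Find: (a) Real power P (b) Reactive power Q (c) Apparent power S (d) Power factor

Step 1 — Angular frequency: ω = 2π·f = 2π·556 = 3493 rad/s.
Step 2 — Component impedances:
  Z1: Z = R = 78.7 Ω
  Z2: Z = R = 2480 Ω
  Z3: Z = 1/(jωC) = -j/(ω·C) = 0 - j5866 Ω
Step 3 — With the output port shorted to ground, the output series arm Z2 runs from the junction to ground; the shunt arm Z3 also runs from the junction to ground. They appear in parallel: Z3 || Z2 = 2104 - j889.5 Ω.
Step 4 — Series with input arm Z1: Z_in = Z1 + (Z3 || Z2) = 2183 - j889.5 Ω = 2357∠-22.2° Ω.
Step 5 — Source phasor: V = 6.3∠-147.4° V = -5.307 - j3.394 V.
Step 6 — Current: I = V / Z = -0.001542 - j0.002183 A = 0.002673∠-125.2° A.
Step 7 — Complex power: S = V·I* = 0.01559 - j0.006355 VA.
Step 8 — Real power: P = Re(S) = 0.01559 W.
Step 9 — Reactive power: Q = Im(S) = -0.006355 VAR.
Step 10 — Apparent power: |S| = 0.01684 VA.
Step 11 — Power factor: PF = P/|S| = 0.926 (leading).

(a) P = 0.01559 W  (b) Q = -0.006355 VAR  (c) S = 0.01684 VA  (d) PF = 0.926 (leading)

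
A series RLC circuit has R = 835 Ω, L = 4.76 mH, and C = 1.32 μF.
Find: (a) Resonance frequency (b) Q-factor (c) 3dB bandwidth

Step 1 — Resonance: ω₀ = 1/√(LC) = 1/√(0.00476·1.32e-06) = 1.262e+04 rad/s.
Step 2 — f₀ = ω₀/(2π) = 2008 Hz.
Step 3 — Series Q: Q = ω₀L/R = 1.262e+04·0.00476/835 = 0.07192.
Step 4 — Bandwidth: Δω = ω₀/Q = 1.754e+05 rad/s; BW = Δω/(2π) = 2.792e+04 Hz.

(a) f₀ = 2008 Hz  (b) Q = 0.07192  (c) BW = 2.792e+04 Hz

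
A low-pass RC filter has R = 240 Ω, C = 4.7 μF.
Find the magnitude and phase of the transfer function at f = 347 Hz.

Step 1 — Angular frequency: ω = 2π·347 = 2180 rad/s.
Step 2 — Transfer function: H(jω) = 1/(1 + jωRC).
Step 3 — Denominator: 1 + jωRC = 1 + j·2180·240·4.7e-06 = 1 + j2.459.
Step 4 — H = 0.1419 - j0.3489.
Step 5 — Magnitude: |H| = 0.3767 (-8.5 dB); phase: φ = -67.9°.

|H| = 0.3767 (-8.5 dB), φ = -67.9°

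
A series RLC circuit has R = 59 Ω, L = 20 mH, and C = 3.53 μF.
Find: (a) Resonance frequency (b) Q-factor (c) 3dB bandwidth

Step 1 — Resonance: ω₀ = 1/√(LC) = 1/√(0.02·3.53e-06) = 3764 rad/s.
Step 2 — f₀ = ω₀/(2π) = 599 Hz.
Step 3 — Series Q: Q = ω₀L/R = 3764·0.02/59 = 1.276.
Step 4 — Bandwidth: Δω = ω₀/Q = 2950 rad/s; BW = Δω/(2π) = 469.5 Hz.

(a) f₀ = 599 Hz  (b) Q = 1.276  (c) BW = 469.5 Hz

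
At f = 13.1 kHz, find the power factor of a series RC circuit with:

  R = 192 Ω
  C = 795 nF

Step 1 — Angular frequency: ω = 2π·f = 2π·1.31e+04 = 8.231e+04 rad/s.
Step 2 — Component impedances:
  R: Z = R = 192 Ω
  C: Z = 1/(jωC) = -j/(ω·C) = 0 - j15.28 Ω
Step 3 — Series combination: Z_total = R + C = 192 - j15.28 Ω = 192.6∠-4.6° Ω.
Step 4 — Power factor: PF = cos(φ) = Re(Z)/|Z| = 192/192.61 = 0.9968.
Step 5 — Type: Im(Z) = -15.28 ⇒ leading (phase φ = -4.6°).

PF = 0.9968 (leading, φ = -4.6°)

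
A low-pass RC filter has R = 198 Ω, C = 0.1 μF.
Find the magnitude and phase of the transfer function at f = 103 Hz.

Step 1 — Angular frequency: ω = 2π·103 = 647.2 rad/s.
Step 2 — Transfer function: H(jω) = 1/(1 + jωRC).
Step 3 — Denominator: 1 + jωRC = 1 + j·647.2·198·1e-07 = 1 + j0.01281.
Step 4 — H = 0.9998 - j0.01281.
Step 5 — Magnitude: |H| = 0.9999 (-0.0 dB); phase: φ = -0.7°.

|H| = 0.9999 (-0.0 dB), φ = -0.7°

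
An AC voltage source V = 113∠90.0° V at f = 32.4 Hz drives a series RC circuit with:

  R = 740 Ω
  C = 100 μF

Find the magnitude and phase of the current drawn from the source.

Step 1 — Angular frequency: ω = 2π·f = 2π·32.4 = 203.6 rad/s.
Step 2 — Component impedances:
  R: Z = R = 740 Ω
  C: Z = 1/(jωC) = -j/(ω·C) = 0 - j49.12 Ω
Step 3 — Series combination: Z_total = R + C = 740 - j49.12 Ω = 741.6∠-3.8° Ω.
Step 4 — Source phasor: V = 113∠90.0° V = 0 + j113 V.
Step 5 — Ohm's law: I = V / Z_total = (0 + j113) / (740 - j49.12) = -0.01009 + j0.152 A.
Step 6 — Convert to polar: |I| = 0.1524 A, ∠I = 93.8°.

I = 0.1524∠93.8° A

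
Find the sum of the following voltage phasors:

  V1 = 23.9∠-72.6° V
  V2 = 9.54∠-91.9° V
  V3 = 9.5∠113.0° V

Step 1 — Convert each phasor to rectangular form:
  V1 = 23.9·(cos(-72.6°) + j·sin(-72.6°)) = 7.147 - j22.81 V
  V2 = 9.54·(cos(-91.9°) + j·sin(-91.9°)) = -0.3163 - j9.535 V
  V3 = 9.5·(cos(113.0°) + j·sin(113.0°)) = -3.712 + j8.745 V
Step 2 — Sum components: V_total = 3.119 - j23.6 V.
Step 3 — Convert to polar: |V_total| = 23.8 V, ∠V_total = -82.5°.

V_total = 23.8∠-82.5° V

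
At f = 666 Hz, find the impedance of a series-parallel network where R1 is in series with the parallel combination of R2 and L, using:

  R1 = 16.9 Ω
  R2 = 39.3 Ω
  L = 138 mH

Step 1 — Angular frequency: ω = 2π·f = 2π·666 = 4185 rad/s.
Step 2 — Component impedances:
  R1: Z = R = 16.9 Ω
  R2: Z = R = 39.3 Ω
  L: Z = jωL = j·4185·0.138 = 0 + j577.5 Ω
Step 3 — Parallel branch: R2 || L = 1/(1/R2 + 1/L) = 39.12 + j2.662 Ω.
Step 4 — Series with R1: Z_total = R1 + (R2 || L) = 56.02 + j2.662 Ω = 56.08∠2.7° Ω.

Z = 56.02 + j2.662 Ω = 56.08∠2.7° Ω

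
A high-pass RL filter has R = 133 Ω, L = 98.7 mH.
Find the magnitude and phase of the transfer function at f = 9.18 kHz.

Step 1 — Angular frequency: ω = 2π·9180 = 5.768e+04 rad/s.
Step 2 — Transfer function: H(jω) = jωL/(R + jωL).
Step 3 — Numerator jωL = j·5693; denominator R + jωL = 133 + j5693.
Step 4 — H = 0.9995 + j0.02335.
Step 5 — Magnitude: |H| = 0.9997 (-0.0 dB); phase: φ = 1.3°.

|H| = 0.9997 (-0.0 dB), φ = 1.3°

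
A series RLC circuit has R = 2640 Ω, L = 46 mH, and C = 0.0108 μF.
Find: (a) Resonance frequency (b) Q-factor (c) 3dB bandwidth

Step 1 — Resonance: ω₀ = 1/√(LC) = 1/√(0.046·1.08e-08) = 4.487e+04 rad/s.
Step 2 — f₀ = ω₀/(2π) = 7141 Hz.
Step 3 — Series Q: Q = ω₀L/R = 4.487e+04·0.046/2640 = 0.7817.
Step 4 — Bandwidth: Δω = ω₀/Q = 5.739e+04 rad/s; BW = Δω/(2π) = 9134 Hz.

(a) f₀ = 7141 Hz  (b) Q = 0.7817  (c) BW = 9134 Hz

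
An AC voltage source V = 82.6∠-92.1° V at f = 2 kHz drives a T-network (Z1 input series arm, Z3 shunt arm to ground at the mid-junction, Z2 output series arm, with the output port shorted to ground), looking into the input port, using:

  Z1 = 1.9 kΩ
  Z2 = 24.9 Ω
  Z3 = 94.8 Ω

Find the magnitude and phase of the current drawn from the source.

Step 1 — Angular frequency: ω = 2π·f = 2π·2000 = 1.257e+04 rad/s.
Step 2 — Component impedances:
  Z1: Z = R = 1900 Ω
  Z2: Z = R = 24.9 Ω
  Z3: Z = R = 94.8 Ω
Step 3 — With the output port shorted to ground, the output series arm Z2 runs from the junction to ground; the shunt arm Z3 also runs from the junction to ground. They appear in parallel: Z3 || Z2 = 19.72 Ω.
Step 4 — Series with input arm Z1: Z_in = Z1 + (Z3 || Z2) = 1920 Ω = 1920∠0.0° Ω.
Step 5 — Source phasor: V = 82.6∠-92.1° V = -3.027 - j82.54 V.
Step 6 — Ohm's law: I = V / Z_total = (-3.027 - j82.54) / (1920) = -0.001577 - j0.043 A.
Step 7 — Convert to polar: |I| = 0.04303 A, ∠I = -92.1°.

I = 0.04303∠-92.1° A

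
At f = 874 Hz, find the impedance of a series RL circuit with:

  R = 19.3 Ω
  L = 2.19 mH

Step 1 — Angular frequency: ω = 2π·f = 2π·874 = 5492 rad/s.
Step 2 — Component impedances:
  R: Z = R = 19.3 Ω
  L: Z = jωL = j·5492·0.00219 = 0 + j12.03 Ω
Step 3 — Series combination: Z_total = R + L = 19.3 + j12.03 Ω = 22.74∠31.9° Ω.

Z = 19.3 + j12.03 Ω = 22.74∠31.9° Ω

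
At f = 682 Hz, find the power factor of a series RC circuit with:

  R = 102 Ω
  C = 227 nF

Step 1 — Angular frequency: ω = 2π·f = 2π·682 = 4285 rad/s.
Step 2 — Component impedances:
  R: Z = R = 102 Ω
  C: Z = 1/(jωC) = -j/(ω·C) = 0 - j1028 Ω
Step 3 — Series combination: Z_total = R + C = 102 - j1028 Ω = 1033∠-84.3° Ω.
Step 4 — Power factor: PF = cos(φ) = Re(Z)/|Z| = 102/1033.1 = 0.09873.
Step 5 — Type: Im(Z) = -1028 ⇒ leading (phase φ = -84.3°).

PF = 0.09873 (leading, φ = -84.3°)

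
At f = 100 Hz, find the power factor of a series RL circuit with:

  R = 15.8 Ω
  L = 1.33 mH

Step 1 — Angular frequency: ω = 2π·f = 2π·100 = 628.3 rad/s.
Step 2 — Component impedances:
  R: Z = R = 15.8 Ω
  L: Z = jωL = j·628.3·0.00133 = 0 + j0.8357 Ω
Step 3 — Series combination: Z_total = R + L = 15.8 + j0.8357 Ω = 15.82∠3.0° Ω.
Step 4 — Power factor: PF = cos(φ) = Re(Z)/|Z| = 15.8/15.822 = 0.9986.
Step 5 — Type: Im(Z) = 0.8357 ⇒ lagging (phase φ = 3.0°).

PF = 0.9986 (lagging, φ = 3.0°)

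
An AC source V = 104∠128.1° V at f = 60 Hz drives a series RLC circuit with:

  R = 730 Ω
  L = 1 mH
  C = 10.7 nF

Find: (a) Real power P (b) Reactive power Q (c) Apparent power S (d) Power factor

Step 1 — Angular frequency: ω = 2π·f = 2π·60 = 377 rad/s.
Step 2 — Component impedances:
  R: Z = R = 730 Ω
  L: Z = jωL = j·377·0.001 = 0 + j0.377 Ω
  C: Z = 1/(jωC) = -j/(ω·C) = 0 - j2.479e+05 Ω
Step 3 — Series combination: Z_total = R + L + C = 730 - j2.479e+05 Ω = 2.479e+05∠-89.8° Ω.
Step 4 — Source phasor: V = 104∠128.1° V = -64.17 + j81.84 V.
Step 5 — Current: I = V / Z = -0.0003309 - j0.0002579 A = 0.0004195∠-142.1° A.
Step 6 — Complex power: S = V·I* = 0.0001285 - j0.04363 VA.
Step 7 — Real power: P = Re(S) = 0.0001285 W.
Step 8 — Reactive power: Q = Im(S) = -0.04363 VAR.
Step 9 — Apparent power: |S| = 0.04363 VA.
Step 10 — Power factor: PF = P/|S| = 0.002945 (leading).

(a) P = 0.0001285 W  (b) Q = -0.04363 VAR  (c) S = 0.04363 VA  (d) PF = 0.002945 (leading)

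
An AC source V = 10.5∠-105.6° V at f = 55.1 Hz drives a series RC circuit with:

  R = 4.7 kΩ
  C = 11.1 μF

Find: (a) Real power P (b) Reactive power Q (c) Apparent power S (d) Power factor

Step 1 — Angular frequency: ω = 2π·f = 2π·55.1 = 346.2 rad/s.
Step 2 — Component impedances:
  R: Z = R = 4700 Ω
  C: Z = 1/(jωC) = -j/(ω·C) = 0 - j260.2 Ω
Step 3 — Series combination: Z_total = R + C = 4700 - j260.2 Ω = 4707∠-3.2° Ω.
Step 4 — Source phasor: V = 10.5∠-105.6° V = -2.824 - j10.11 V.
Step 5 — Current: I = V / Z = -0.0004802 - j0.002178 A = 0.002231∠-102.4° A.
Step 6 — Complex power: S = V·I* = 0.02339 - j0.001295 VA.
Step 7 — Real power: P = Re(S) = 0.02339 W.
Step 8 — Reactive power: Q = Im(S) = -0.001295 VAR.
Step 9 — Apparent power: |S| = 0.02342 VA.
Step 10 — Power factor: PF = P/|S| = 0.9985 (leading).

(a) P = 0.02339 W  (b) Q = -0.001295 VAR  (c) S = 0.02342 VA  (d) PF = 0.9985 (leading)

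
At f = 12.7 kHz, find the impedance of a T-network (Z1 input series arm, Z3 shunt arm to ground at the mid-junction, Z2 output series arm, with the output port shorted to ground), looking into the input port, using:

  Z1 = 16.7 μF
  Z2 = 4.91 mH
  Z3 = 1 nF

Step 1 — Angular frequency: ω = 2π·f = 2π·1.27e+04 = 7.98e+04 rad/s.
Step 2 — Component impedances:
  Z1: Z = 1/(jωC) = -j/(ω·C) = 0 - j0.7504 Ω
  Z2: Z = jωL = j·7.98e+04·0.00491 = 0 + j391.8 Ω
  Z3: Z = 1/(jωC) = -j/(ω·C) = 0 - j1.253e+04 Ω
Step 3 — With the output port shorted to ground, the output series arm Z2 runs from the junction to ground; the shunt arm Z3 also runs from the junction to ground. They appear in parallel: Z3 || Z2 = 0 + j404.4 Ω.
Step 4 — Series with input arm Z1: Z_in = Z1 + (Z3 || Z2) = 0 + j403.7 Ω = 403.7∠90.0° Ω.

Z = 0 + j403.7 Ω = 403.7∠90.0° Ω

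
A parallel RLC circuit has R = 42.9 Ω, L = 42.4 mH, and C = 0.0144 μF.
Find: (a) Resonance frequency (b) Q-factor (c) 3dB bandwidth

Step 1 — Resonance: ω₀ = 1/√(LC) = 1/√(0.0424·1.44e-08) = 4.047e+04 rad/s.
Step 2 — f₀ = ω₀/(2π) = 6441 Hz.
Step 3 — Parallel Q: Q = R/(ω₀L) = 42.9/(4.047e+04·0.0424) = 0.025.
Step 4 — Bandwidth: Δω = ω₀/Q = 1.619e+06 rad/s; BW = Δω/(2π) = 2.576e+05 Hz.

(a) f₀ = 6441 Hz  (b) Q = 0.025  (c) BW = 2.576e+05 Hz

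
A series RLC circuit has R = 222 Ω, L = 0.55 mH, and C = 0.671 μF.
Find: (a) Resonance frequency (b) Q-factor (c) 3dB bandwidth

Step 1 — Resonance: ω₀ = 1/√(LC) = 1/√(0.00055·6.71e-07) = 5.205e+04 rad/s.
Step 2 — f₀ = ω₀/(2π) = 8285 Hz.
Step 3 — Series Q: Q = ω₀L/R = 5.205e+04·0.00055/222 = 0.129.
Step 4 — Bandwidth: Δω = ω₀/Q = 4.036e+05 rad/s; BW = Δω/(2π) = 6.424e+04 Hz.

(a) f₀ = 8285 Hz  (b) Q = 0.129  (c) BW = 6.424e+04 Hz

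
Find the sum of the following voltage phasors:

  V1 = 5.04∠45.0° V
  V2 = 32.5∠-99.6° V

Step 1 — Convert each phasor to rectangular form:
  V1 = 5.04·(cos(45.0°) + j·sin(45.0°)) = 3.564 + j3.564 V
  V2 = 32.5·(cos(-99.6°) + j·sin(-99.6°)) = -5.42 - j32.04 V
Step 2 — Sum components: V_total = -1.856 - j28.48 V.
Step 3 — Convert to polar: |V_total| = 28.54 V, ∠V_total = -93.7°.

V_total = 28.54∠-93.7° V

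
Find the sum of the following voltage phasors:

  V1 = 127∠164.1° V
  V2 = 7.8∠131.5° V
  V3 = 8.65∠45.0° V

Step 1 — Convert each phasor to rectangular form:
  V1 = 127·(cos(164.1°) + j·sin(164.1°)) = -122.1 + j34.79 V
  V2 = 7.8·(cos(131.5°) + j·sin(131.5°)) = -5.168 + j5.842 V
  V3 = 8.65·(cos(45.0°) + j·sin(45.0°)) = 6.116 + j6.116 V
Step 2 — Sum components: V_total = -121.2 + j46.75 V.
Step 3 — Convert to polar: |V_total| = 129.9 V, ∠V_total = 158.9°.

V_total = 129.9∠158.9° V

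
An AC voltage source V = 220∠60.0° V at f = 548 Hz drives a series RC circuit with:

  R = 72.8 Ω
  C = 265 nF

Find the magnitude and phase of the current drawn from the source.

Step 1 — Angular frequency: ω = 2π·f = 2π·548 = 3443 rad/s.
Step 2 — Component impedances:
  R: Z = R = 72.8 Ω
  C: Z = 1/(jωC) = -j/(ω·C) = 0 - j1096 Ω
Step 3 — Series combination: Z_total = R + C = 72.8 - j1096 Ω = 1098∠-86.2° Ω.
Step 4 — Source phasor: V = 220∠60.0° V = 110 + j190.5 V.
Step 5 — Ohm's law: I = V / Z_total = (110 + j190.5) / (72.8 - j1096) = -0.1664 + j0.1114 A.
Step 6 — Convert to polar: |I| = 0.2003 A, ∠I = 146.2°.

I = 0.2003∠146.2° A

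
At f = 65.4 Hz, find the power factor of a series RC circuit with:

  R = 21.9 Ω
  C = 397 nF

Step 1 — Angular frequency: ω = 2π·f = 2π·65.4 = 410.9 rad/s.
Step 2 — Component impedances:
  R: Z = R = 21.9 Ω
  C: Z = 1/(jωC) = -j/(ω·C) = 0 - j6130 Ω
Step 3 — Series combination: Z_total = R + C = 21.9 - j6130 Ω = 6130∠-89.8° Ω.
Step 4 — Power factor: PF = cos(φ) = Re(Z)/|Z| = 21.9/6130 = 0.003573.
Step 5 — Type: Im(Z) = -6130 ⇒ leading (phase φ = -89.8°).

PF = 0.003573 (leading, φ = -89.8°)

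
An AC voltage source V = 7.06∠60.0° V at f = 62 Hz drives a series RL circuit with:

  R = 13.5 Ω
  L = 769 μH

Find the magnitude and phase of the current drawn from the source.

Step 1 — Angular frequency: ω = 2π·f = 2π·62 = 389.6 rad/s.
Step 2 — Component impedances:
  R: Z = R = 13.5 Ω
  L: Z = jωL = j·389.6·0.000769 = 0 + j0.2996 Ω
Step 3 — Series combination: Z_total = R + L = 13.5 + j0.2996 Ω = 13.5∠1.3° Ω.
Step 4 — Source phasor: V = 7.06∠60.0° V = 3.53 + j6.114 V.
Step 5 — Ohm's law: I = V / Z_total = (3.53 + j6.114) / (13.5 + j0.2996) = 0.2714 + j0.4469 A.
Step 6 — Convert to polar: |I| = 0.5228 A, ∠I = 58.7°.

I = 0.5228∠58.7° A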